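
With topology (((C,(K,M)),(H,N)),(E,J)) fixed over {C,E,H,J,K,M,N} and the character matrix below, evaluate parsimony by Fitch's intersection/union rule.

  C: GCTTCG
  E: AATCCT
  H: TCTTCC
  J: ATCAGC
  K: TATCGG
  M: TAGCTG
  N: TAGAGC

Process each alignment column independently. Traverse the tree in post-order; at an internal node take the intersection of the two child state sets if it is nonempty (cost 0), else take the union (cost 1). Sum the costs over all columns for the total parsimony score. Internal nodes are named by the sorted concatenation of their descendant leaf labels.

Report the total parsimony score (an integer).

[col 0] KM: children K:{T}, M:{T} ∩→ {T}; cost 0
[col 0] CKM: children C:{G}, KM:{T} ∪→ {G,T}; cost 1
[col 0] HN: children H:{T}, N:{T} ∩→ {T}; cost 0
[col 0] CHKMN: children CKM:{G,T}, HN:{T} ∩→ {T}; cost 0
[col 0] EJ: children E:{A}, J:{A} ∩→ {A}; cost 0
[col 0] CEHJKMN: children CHKMN:{T}, EJ:{A} ∪→ {A,T}; cost 1
[col 1] KM: children K:{A}, M:{A} ∩→ {A}; cost 0
[col 1] CKM: children C:{C}, KM:{A} ∪→ {A,C}; cost 1
[col 1] HN: children H:{C}, N:{A} ∪→ {A,C}; cost 1
[col 1] CHKMN: children CKM:{A,C}, HN:{A,C} ∩→ {A,C}; cost 0
[col 1] EJ: children E:{A}, J:{T} ∪→ {A,T}; cost 1
[col 1] CEHJKMN: children CHKMN:{A,C}, EJ:{A,T} ∩→ {A}; cost 0
[col 2] KM: children K:{T}, M:{G} ∪→ {G,T}; cost 1
[col 2] CKM: children C:{T}, KM:{G,T} ∩→ {T}; cost 0
[col 2] HN: children H:{T}, N:{G} ∪→ {G,T}; cost 1
[col 2] CHKMN: children CKM:{T}, HN:{G,T} ∩→ {T}; cost 0
[col 2] EJ: children E:{T}, J:{C} ∪→ {C,T}; cost 1
[col 2] CEHJKMN: children CHKMN:{T}, EJ:{C,T} ∩→ {T}; cost 0
[col 3] KM: children K:{C}, M:{C} ∩→ {C}; cost 0
[col 3] CKM: children C:{T}, KM:{C} ∪→ {C,T}; cost 1
[col 3] HN: children H:{T}, N:{A} ∪→ {A,T}; cost 1
[col 3] CHKMN: children CKM:{C,T}, HN:{A,T} ∩→ {T}; cost 0
[col 3] EJ: children E:{C}, J:{A} ∪→ {A,C}; cost 1
[col 3] CEHJKMN: children CHKMN:{T}, EJ:{A,C} ∪→ {A,C,T}; cost 1
[col 4] KM: children K:{G}, M:{T} ∪→ {G,T}; cost 1
[col 4] CKM: children C:{C}, KM:{G,T} ∪→ {C,G,T}; cost 1
[col 4] HN: children H:{C}, N:{G} ∪→ {C,G}; cost 1
[col 4] CHKMN: children CKM:{C,G,T}, HN:{C,G} ∩→ {C,G}; cost 0
[col 4] EJ: children E:{C}, J:{G} ∪→ {C,G}; cost 1
[col 4] CEHJKMN: children CHKMN:{C,G}, EJ:{C,G} ∩→ {C,G}; cost 0
[col 5] KM: children K:{G}, M:{G} ∩→ {G}; cost 0
[col 5] CKM: children C:{G}, KM:{G} ∩→ {G}; cost 0
[col 5] HN: children H:{C}, N:{C} ∩→ {C}; cost 0
[col 5] CHKMN: children CKM:{G}, HN:{C} ∪→ {C,G}; cost 1
[col 5] EJ: children E:{T}, J:{C} ∪→ {C,T}; cost 1
[col 5] CEHJKMN: children CHKMN:{C,G}, EJ:{C,T} ∩→ {C}; cost 0
per-site changes: [2, 3, 3, 4, 4, 2]; total = 18

18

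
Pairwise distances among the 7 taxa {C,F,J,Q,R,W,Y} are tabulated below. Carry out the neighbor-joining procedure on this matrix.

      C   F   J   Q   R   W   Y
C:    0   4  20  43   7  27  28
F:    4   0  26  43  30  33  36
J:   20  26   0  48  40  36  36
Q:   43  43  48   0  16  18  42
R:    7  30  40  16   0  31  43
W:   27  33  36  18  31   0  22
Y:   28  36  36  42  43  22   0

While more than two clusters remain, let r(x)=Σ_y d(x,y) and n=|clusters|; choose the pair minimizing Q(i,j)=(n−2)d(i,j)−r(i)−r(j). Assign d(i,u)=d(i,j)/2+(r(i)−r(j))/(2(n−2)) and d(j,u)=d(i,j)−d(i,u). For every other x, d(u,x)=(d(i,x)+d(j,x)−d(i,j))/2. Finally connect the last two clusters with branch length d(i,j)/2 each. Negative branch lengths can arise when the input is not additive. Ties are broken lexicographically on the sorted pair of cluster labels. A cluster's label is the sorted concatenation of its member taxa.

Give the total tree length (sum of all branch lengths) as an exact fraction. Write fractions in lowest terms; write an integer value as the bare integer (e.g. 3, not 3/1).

step 1: merge (Q,R) at d=16, Q=-297; branch lengths Q→123/10, R→37/10; new cluster QR
  updated: d(C,QR)=17, d(F,QR)=57/2, d(J,QR)=36, d(QR,W)=33/2, d(QR,Y)=69/2
step 2: merge (C,F) at d=4, Q=-415/2; branch lengths C→-31/16, F→95/16; new cluster CF
  updated: d(CF,J)=21, d(CF,QR)=83/4, d(CF,W)=28, d(CF,Y)=30
step 3: merge (CF,J) at d=21, Q=-663/4; branch lengths CF→45/8, J→123/8; new cluster CFJ
  updated: d(CFJ,QR)=143/8, d(CFJ,W)=43/2, d(CFJ,Y)=45/2
step 4: merge (CFJ,Y) at d=45/2, Q=-767/8; branch lengths CFJ→223/32, Y→497/32; new cluster CFJY
  updated: d(CFJY,QR)=239/16, d(CFJY,W)=21/2
step 5: merge (CFJY,QR) at d=239/16, Q=-671/16; branch lengths CFJY→143/32, QR→335/32; new cluster CFJQRY
  updated: d(CFJQRY,W)=193/32
step 6: merge (CFJQRY,W) at d=193/32; branch lengths CFJQRY→193/64, W→193/64; new cluster CFJQRWY
final tree: (((((C:-31/16,F:95/16):45/8,J:123/8):223/32,Y:497/32):143/32,(Q:123/10,R:37/10):335/32):193/64,W:193/64)
total length: 2703/32

2703/32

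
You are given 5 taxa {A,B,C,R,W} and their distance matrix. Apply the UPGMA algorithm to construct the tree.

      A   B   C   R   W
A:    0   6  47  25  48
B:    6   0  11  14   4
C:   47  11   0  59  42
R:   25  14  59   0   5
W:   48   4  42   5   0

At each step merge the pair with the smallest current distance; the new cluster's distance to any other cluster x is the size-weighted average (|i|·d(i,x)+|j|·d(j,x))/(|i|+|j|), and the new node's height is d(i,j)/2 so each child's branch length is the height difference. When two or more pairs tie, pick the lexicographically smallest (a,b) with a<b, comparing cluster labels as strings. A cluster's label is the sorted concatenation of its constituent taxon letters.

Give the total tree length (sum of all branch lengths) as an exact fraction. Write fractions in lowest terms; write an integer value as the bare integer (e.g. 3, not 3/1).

179/3

iteration 1: select B,W (d=4); attach at lengths (2, 2); label the merged cluster BW
  updated: d(A,BW)=27, d(BW,C)=53/2, d(BW,R)=19/2
iteration 2: select BW,R (d=19/2); attach at lengths (11/4, 19/4); label the merged cluster BRW
  updated: d(A,BRW)=79/3, d(BRW,C)=112/3
iteration 3: select A,BRW (d=79/3); attach at lengths (79/6, 101/12); label the merged cluster ABRW
  updated: d(ABRW,C)=159/4
iteration 4: select ABRW,C (d=159/4); attach at lengths (161/24, 159/8); label the merged cluster ABCRW
final tree: ((A:79/6,((B:2,W:2):11/4,R:19/4):101/12):161/24,C:159/8)
total length: 179/3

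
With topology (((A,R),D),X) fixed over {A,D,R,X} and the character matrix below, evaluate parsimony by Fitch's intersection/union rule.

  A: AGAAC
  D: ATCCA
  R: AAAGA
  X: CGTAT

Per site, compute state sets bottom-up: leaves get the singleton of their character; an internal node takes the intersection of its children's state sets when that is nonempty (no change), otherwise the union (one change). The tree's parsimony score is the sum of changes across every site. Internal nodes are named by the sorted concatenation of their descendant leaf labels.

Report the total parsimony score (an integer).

9

site 0, node AR: A={A} ∩ R={A} → {A} (+0)
site 0, node ADR: AR={A} ∩ D={A} → {A} (+0)
site 0, node ADRX: ADR={A} ∪ X={C} → {A,C} (+1)
site 1, node AR: A={G} ∪ R={A} → {A,G} (+1)
site 1, node ADR: AR={A,G} ∪ D={T} → {A,G,T} (+1)
site 1, node ADRX: ADR={A,G,T} ∩ X={G} → {G} (+0)
site 2, node AR: A={A} ∩ R={A} → {A} (+0)
site 2, node ADR: AR={A} ∪ D={C} → {A,C} (+1)
site 2, node ADRX: ADR={A,C} ∪ X={T} → {A,C,T} (+1)
site 3, node AR: A={A} ∪ R={G} → {A,G} (+1)
site 3, node ADR: AR={A,G} ∪ D={C} → {A,C,G} (+1)
site 3, node ADRX: ADR={A,C,G} ∩ X={A} → {A} (+0)
site 4, node AR: A={C} ∪ R={A} → {A,C} (+1)
site 4, node ADR: AR={A,C} ∩ D={A} → {A} (+0)
site 4, node ADRX: ADR={A} ∪ X={T} → {A,T} (+1)
per-site changes: [1, 2, 2, 2, 2]; total = 9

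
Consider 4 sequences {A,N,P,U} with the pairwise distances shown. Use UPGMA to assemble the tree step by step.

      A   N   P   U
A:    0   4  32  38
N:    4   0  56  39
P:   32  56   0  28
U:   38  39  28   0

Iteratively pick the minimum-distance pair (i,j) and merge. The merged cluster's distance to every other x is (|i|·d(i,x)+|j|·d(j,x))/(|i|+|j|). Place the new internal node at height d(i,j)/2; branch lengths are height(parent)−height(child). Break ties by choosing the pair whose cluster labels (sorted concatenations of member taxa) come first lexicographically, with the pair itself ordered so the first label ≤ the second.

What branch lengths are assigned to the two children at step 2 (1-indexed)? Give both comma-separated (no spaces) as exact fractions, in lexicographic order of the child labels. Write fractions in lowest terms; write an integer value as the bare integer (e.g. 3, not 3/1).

iteration 1: select A,N (d=4); attach at lengths (2, 2); label the merged cluster AN
  updated: d(AN,P)=44, d(AN,U)=77/2
iteration 2: select P,U (d=28); attach at lengths (14, 14); label the merged cluster PU
  updated: d(AN,PU)=165/4
iteration 3: select AN,PU (d=165/4); attach at lengths (149/8, 53/8); label the merged cluster ANPU
final tree: ((A:2,N:2):149/8,(P:14,U:14):53/8)
total length: 229/4

14,14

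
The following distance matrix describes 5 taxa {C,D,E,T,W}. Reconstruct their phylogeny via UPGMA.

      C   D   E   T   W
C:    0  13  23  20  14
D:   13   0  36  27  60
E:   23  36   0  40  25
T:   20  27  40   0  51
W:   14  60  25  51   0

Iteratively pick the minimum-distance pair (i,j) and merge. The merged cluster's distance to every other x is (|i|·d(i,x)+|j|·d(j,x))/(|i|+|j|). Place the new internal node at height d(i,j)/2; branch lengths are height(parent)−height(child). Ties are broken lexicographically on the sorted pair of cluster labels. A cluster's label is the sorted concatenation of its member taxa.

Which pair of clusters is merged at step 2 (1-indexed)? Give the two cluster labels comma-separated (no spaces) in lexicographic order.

iteration 1: select C,D (d=13); attach at lengths (13/2, 13/2); label the merged cluster CD
  updated: d(CD,E)=59/2, d(CD,T)=47/2, d(CD,W)=37
iteration 2: select CD,T (d=47/2); attach at lengths (21/4, 47/4); label the merged cluster CDT
  updated: d(CDT,E)=33, d(CDT,W)=125/3
iteration 3: select E,W (d=25); attach at lengths (25/2, 25/2); label the merged cluster EW
  updated: d(CDT,EW)=112/3
iteration 4: select CDT,EW (d=112/3); attach at lengths (83/12, 37/6); label the merged cluster CDETW
final tree: (((C:13/2,D:13/2):21/4,T:47/4):83/12,(E:25/2,W:25/2):37/6)
total length: 817/12

CD,T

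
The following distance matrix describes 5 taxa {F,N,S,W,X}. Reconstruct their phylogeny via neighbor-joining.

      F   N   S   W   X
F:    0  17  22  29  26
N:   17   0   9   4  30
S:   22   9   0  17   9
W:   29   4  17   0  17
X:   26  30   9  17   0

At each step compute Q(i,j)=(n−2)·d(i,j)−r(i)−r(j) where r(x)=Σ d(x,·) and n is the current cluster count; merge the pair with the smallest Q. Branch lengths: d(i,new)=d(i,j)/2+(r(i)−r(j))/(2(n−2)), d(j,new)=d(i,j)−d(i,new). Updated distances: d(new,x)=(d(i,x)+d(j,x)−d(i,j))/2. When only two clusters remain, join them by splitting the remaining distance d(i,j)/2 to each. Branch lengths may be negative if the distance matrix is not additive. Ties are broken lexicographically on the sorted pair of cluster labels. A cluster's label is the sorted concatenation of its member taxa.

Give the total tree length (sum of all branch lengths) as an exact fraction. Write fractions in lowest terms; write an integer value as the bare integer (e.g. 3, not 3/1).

313/8

iteration 1: select N,W (d=4, Q=-115); attach at lengths (5/6, 19/6); label the merged cluster NW
  updated: d(F,NW)=21, d(NW,S)=11, d(NW,X)=43/2
iteration 2: select F,NW (d=21, Q=-161/2); attach at lengths (115/8, 53/8); label the merged cluster FNW
  updated: d(FNW,S)=6, d(FNW,X)=53/4
iteration 3: select FNW,S (d=6, Q=-113/4); attach at lengths (41/8, 7/8); label the merged cluster FNSW
  updated: d(FNSW,X)=65/8
iteration 4: select FNSW,X (d=65/8); attach at lengths (65/16, 65/16); label the merged cluster FNSWX
final tree: (((F:115/8,(N:5/6,W:19/6):53/8):41/8,S:7/8):65/16,X:65/16)
total length: 313/8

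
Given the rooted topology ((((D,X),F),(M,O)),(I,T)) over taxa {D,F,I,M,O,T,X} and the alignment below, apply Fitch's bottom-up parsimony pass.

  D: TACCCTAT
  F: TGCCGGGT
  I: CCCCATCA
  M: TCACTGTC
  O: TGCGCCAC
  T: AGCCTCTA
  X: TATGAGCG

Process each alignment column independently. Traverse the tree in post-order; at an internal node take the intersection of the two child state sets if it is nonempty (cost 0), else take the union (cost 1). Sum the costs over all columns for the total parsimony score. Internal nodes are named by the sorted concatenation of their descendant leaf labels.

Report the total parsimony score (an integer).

site 0, node DX: D={T} ∩ X={T} → {T} (+0)
site 0, node DFX: DX={T} ∩ F={T} → {T} (+0)
site 0, node MO: M={T} ∩ O={T} → {T} (+0)
site 0, node DFMOX: DFX={T} ∩ MO={T} → {T} (+0)
site 0, node IT: I={C} ∪ T={A} → {A,C} (+1)
site 0, node DFIMOTX: DFMOX={T} ∪ IT={A,C} → {A,C,T} (+1)
site 1, node DX: D={A} ∩ X={A} → {A} (+0)
site 1, node DFX: DX={A} ∪ F={G} → {A,G} (+1)
site 1, node MO: M={C} ∪ O={G} → {C,G} (+1)
site 1, node DFMOX: DFX={A,G} ∩ MO={C,G} → {G} (+0)
site 1, node IT: I={C} ∪ T={G} → {C,G} (+1)
site 1, node DFIMOTX: DFMOX={G} ∩ IT={C,G} → {G} (+0)
site 2, node DX: D={C} ∪ X={T} → {C,T} (+1)
site 2, node DFX: DX={C,T} ∩ F={C} → {C} (+0)
site 2, node MO: M={A} ∪ O={C} → {A,C} (+1)
site 2, node DFMOX: DFX={C} ∩ MO={A,C} → {C} (+0)
site 2, node IT: I={C} ∩ T={C} → {C} (+0)
site 2, node DFIMOTX: DFMOX={C} ∩ IT={C} → {C} (+0)
site 3, node DX: D={C} ∪ X={G} → {C,G} (+1)
site 3, node DFX: DX={C,G} ∩ F={C} → {C} (+0)
site 3, node MO: M={C} ∪ O={G} → {C,G} (+1)
site 3, node DFMOX: DFX={C} ∩ MO={C,G} → {C} (+0)
site 3, node IT: I={C} ∩ T={C} → {C} (+0)
site 3, node DFIMOTX: DFMOX={C} ∩ IT={C} → {C} (+0)
site 4, node DX: D={C} ∪ X={A} → {A,C} (+1)
site 4, node DFX: DX={A,C} ∪ F={G} → {A,C,G} (+1)
site 4, node MO: M={T} ∪ O={C} → {C,T} (+1)
site 4, node DFMOX: DFX={A,C,G} ∩ MO={C,T} → {C} (+0)
site 4, node IT: I={A} ∪ T={T} → {A,T} (+1)
site 4, node DFIMOTX: DFMOX={C} ∪ IT={A,T} → {A,C,T} (+1)
site 5, node DX: D={T} ∪ X={G} → {G,T} (+1)
site 5, node DFX: DX={G,T} ∩ F={G} → {G} (+0)
site 5, node MO: M={G} ∪ O={C} → {C,G} (+1)
site 5, node DFMOX: DFX={G} ∩ MO={C,G} → {G} (+0)
site 5, node IT: I={T} ∪ T={C} → {C,T} (+1)
site 5, node DFIMOTX: DFMOX={G} ∪ IT={C,T} → {C,G,T} (+1)
site 6, node DX: D={A} ∪ X={C} → {A,C} (+1)
site 6, node DFX: DX={A,C} ∪ F={G} → {A,C,G} (+1)
site 6, node MO: M={T} ∪ O={A} → {A,T} (+1)
site 6, node DFMOX: DFX={A,C,G} ∩ MO={A,T} → {A} (+0)
site 6, node IT: I={C} ∪ T={T} → {C,T} (+1)
site 6, node DFIMOTX: DFMOX={A} ∪ IT={C,T} → {A,C,T} (+1)
site 7, node DX: D={T} ∪ X={G} → {G,T} (+1)
site 7, node DFX: DX={G,T} ∩ F={T} → {T} (+0)
site 7, node MO: M={C} ∩ O={C} → {C} (+0)
site 7, node DFMOX: DFX={T} ∪ MO={C} → {C,T} (+1)
site 7, node IT: I={A} ∩ T={A} → {A} (+0)
site 7, node DFIMOTX: DFMOX={C,T} ∪ IT={A} → {A,C,T} (+1)
per-site changes: [2, 3, 2, 2, 5, 4, 5, 3]; total = 26

26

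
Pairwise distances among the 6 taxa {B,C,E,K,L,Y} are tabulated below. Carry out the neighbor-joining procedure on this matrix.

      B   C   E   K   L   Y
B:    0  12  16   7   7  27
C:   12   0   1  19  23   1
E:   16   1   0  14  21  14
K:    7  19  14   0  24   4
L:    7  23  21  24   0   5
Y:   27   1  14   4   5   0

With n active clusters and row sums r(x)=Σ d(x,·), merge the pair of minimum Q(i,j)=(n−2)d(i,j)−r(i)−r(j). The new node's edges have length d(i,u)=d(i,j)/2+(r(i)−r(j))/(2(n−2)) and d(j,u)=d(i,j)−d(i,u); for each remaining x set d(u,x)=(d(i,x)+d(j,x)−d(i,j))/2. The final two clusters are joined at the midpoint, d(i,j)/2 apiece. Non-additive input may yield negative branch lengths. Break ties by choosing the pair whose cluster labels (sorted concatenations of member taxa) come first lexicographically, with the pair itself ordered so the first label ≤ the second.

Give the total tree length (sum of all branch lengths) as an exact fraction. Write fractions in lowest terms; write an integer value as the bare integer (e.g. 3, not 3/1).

231/8

step 1: merge (B,L) at d=7, Q=-121; branch lengths B→17/8, L→39/8; new cluster BL
  updated: d(BL,C)=14, d(BL,E)=15, d(BL,K)=12, d(BL,Y)=25/2
step 2: merge (C,E) at d=1, Q=-76; branch lengths C→-1, E→2; new cluster CE
  updated: d(BL,CE)=14, d(CE,K)=16, d(CE,Y)=7
step 3: merge (BL,CE) at d=14, Q=-95/2; branch lengths BL→59/8, CE→53/8; new cluster BCEL
  updated: d(BCEL,K)=7, d(BCEL,Y)=11/4
step 4: merge (BCEL,K) at d=7, Q=-55/4; branch lengths BCEL→23/8, K→33/8; new cluster BCEKL
  updated: d(BCEKL,Y)=-1/8
step 5: merge (BCEKL,Y) at d=-1/8; branch lengths BCEKL→-1/16, Y→-1/16; new cluster BCEKLY
final tree: ((((B:17/8,L:39/8):59/8,(C:-1,E:2):53/8):23/8,K:33/8):-1/16,Y:-1/16)
total length: 231/8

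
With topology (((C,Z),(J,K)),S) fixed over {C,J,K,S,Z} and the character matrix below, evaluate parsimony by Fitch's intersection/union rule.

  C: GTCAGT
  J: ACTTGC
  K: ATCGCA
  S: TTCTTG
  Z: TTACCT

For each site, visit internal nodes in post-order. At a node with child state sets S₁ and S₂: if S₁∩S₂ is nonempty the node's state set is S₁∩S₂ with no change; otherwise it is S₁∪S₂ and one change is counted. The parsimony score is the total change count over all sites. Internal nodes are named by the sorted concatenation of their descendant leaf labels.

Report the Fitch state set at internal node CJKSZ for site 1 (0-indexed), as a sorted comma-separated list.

CZ@0: {G} ∪ {T} = {G,T} (union, +1)
JK@0: {A} ∩ {A} = {A} (intersection, +0)
CJKZ@0: {G,T} ∪ {A} = {A,G,T} (union, +1)
CJKSZ@0: {A,G,T} ∩ {T} = {T} (intersection, +0)
CZ@1: {T} ∩ {T} = {T} (intersection, +0)
JK@1: {C} ∪ {T} = {C,T} (union, +1)
CJKZ@1: {T} ∩ {C,T} = {T} (intersection, +0)
CJKSZ@1: {T} ∩ {T} = {T} (intersection, +0)
CZ@2: {C} ∪ {A} = {A,C} (union, +1)
JK@2: {T} ∪ {C} = {C,T} (union, +1)
CJKZ@2: {A,C} ∩ {C,T} = {C} (intersection, +0)
CJKSZ@2: {C} ∩ {C} = {C} (intersection, +0)
CZ@3: {A} ∪ {C} = {A,C} (union, +1)
JK@3: {T} ∪ {G} = {G,T} (union, +1)
CJKZ@3: {A,C} ∪ {G,T} = {A,C,G,T} (union, +1)
CJKSZ@3: {A,C,G,T} ∩ {T} = {T} (intersection, +0)
CZ@4: {G} ∪ {C} = {C,G} (union, +1)
JK@4: {G} ∪ {C} = {C,G} (union, +1)
CJKZ@4: {C,G} ∩ {C,G} = {C,G} (intersection, +0)
CJKSZ@4: {C,G} ∪ {T} = {C,G,T} (union, +1)
CZ@5: {T} ∩ {T} = {T} (intersection, +0)
JK@5: {C} ∪ {A} = {A,C} (union, +1)
CJKZ@5: {T} ∪ {A,C} = {A,C,T} (union, +1)
CJKSZ@5: {A,C,T} ∪ {G} = {A,C,G,T} (union, +1)
per-site changes: [2, 1, 2, 3, 3, 3]; total = 14

T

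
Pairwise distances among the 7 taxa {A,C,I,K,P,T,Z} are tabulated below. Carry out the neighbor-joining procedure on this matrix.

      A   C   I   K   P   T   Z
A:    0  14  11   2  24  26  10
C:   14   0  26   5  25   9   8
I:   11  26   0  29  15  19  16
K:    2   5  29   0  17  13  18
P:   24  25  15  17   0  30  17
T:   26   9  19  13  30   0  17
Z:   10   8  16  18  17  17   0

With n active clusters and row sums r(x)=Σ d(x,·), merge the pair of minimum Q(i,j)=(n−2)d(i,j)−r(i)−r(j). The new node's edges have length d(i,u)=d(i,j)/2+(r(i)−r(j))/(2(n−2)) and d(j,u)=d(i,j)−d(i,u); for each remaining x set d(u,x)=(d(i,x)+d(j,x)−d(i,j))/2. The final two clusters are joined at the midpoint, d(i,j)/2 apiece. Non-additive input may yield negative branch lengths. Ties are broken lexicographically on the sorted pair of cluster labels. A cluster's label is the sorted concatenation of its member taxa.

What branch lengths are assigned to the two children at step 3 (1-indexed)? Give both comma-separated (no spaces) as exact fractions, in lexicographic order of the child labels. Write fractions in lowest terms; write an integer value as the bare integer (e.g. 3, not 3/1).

1. join I+P (d=15, Q=-169) ⇒ IP; edges |I|=63/10, |P|=87/10
  updated: d(A,IP)=10, d(C,IP)=18, d(IP,K)=31/2, d(IP,T)=17, d(IP,Z)=9
2. join A+K (d=2, Q=-215/2) ⇒ AK; edges |A|=33/16, |K|=-1/16
  updated: d(AK,C)=17/2, d(AK,IP)=47/4, d(AK,T)=37/2, d(AK,Z)=13
3. join C+T (d=9, Q=-78) ⇒ CT; edges |C|=3/2, |T|=15/2
  updated: d(AK,CT)=9, d(CT,IP)=13, d(CT,Z)=8
4. join AK+CT (d=9, Q=-183/4) ⇒ ACKT; edges |AK|=87/16, |CT|=57/16
  updated: d(ACKT,IP)=63/8, d(ACKT,Z)=6
5. join ACKT+IP (d=63/8, Q=-183/8) ⇒ ACIKPT; edges |ACKT|=39/16, |IP|=87/16
  updated: d(ACIKPT,Z)=57/16
6. join ACIKPT+Z (d=57/16) ⇒ ACIKPTZ; edges |ACIKPT|=57/32, |Z|=57/32
final tree: ((((A:33/16,K:-1/16):87/16,(C:3/2,T:15/2):57/16):39/16,(I:63/10,P:87/10):87/16):57/32,Z:57/32)
total length: 743/16

3/2,15/2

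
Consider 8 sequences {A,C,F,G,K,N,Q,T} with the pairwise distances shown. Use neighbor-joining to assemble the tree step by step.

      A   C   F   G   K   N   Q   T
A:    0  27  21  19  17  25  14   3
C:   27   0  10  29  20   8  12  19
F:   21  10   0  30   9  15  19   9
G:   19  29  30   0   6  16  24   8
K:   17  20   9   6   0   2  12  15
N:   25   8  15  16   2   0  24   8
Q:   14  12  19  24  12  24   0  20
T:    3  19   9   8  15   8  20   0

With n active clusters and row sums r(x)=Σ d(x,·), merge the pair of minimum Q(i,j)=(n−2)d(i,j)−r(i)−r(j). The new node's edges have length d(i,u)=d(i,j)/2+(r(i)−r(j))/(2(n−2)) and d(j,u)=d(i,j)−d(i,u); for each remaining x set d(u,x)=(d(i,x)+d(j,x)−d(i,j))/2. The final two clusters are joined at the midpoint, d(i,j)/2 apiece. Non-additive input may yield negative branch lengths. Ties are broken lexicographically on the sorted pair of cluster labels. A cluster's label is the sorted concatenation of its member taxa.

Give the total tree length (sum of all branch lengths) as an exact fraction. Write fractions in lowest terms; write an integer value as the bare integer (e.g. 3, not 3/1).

iteration 1: select A,T (d=3, Q=-190); attach at lengths (31/6, -13/6); label the merged cluster AT
  updated: d(AT,C)=43/2, d(AT,F)=27/2, d(AT,G)=12, d(AT,K)=29/2, d(AT,N)=15, d(AT,Q)=31/2
iteration 2: select G,K (d=6, Q=-301/2); attach at lengths (167/20, -47/20); label the merged cluster GK
  updated: d(AT,GK)=41/4, d(C,GK)=43/2, d(F,GK)=33/2, d(GK,N)=6, d(GK,Q)=15
iteration 3: select GK,N (d=6, Q=-453/4); attach at lengths (101/32, 91/32); label the merged cluster GKN
  updated: d(AT,GKN)=77/8, d(C,GKN)=47/4, d(F,GKN)=51/4, d(GKN,Q)=33/2
iteration 4: select C,Q (d=12, Q=-329/4); attach at lengths (113/24, 175/24); label the merged cluster CQ
  updated: d(AT,CQ)=25/2, d(CQ,F)=17/2, d(CQ,GKN)=65/8
iteration 5: select AT,GKN (d=77/8, Q=-375/8); attach at lengths (195/32, 113/32); label the merged cluster AGKNT
  updated: d(AGKNT,CQ)=11/2, d(AGKNT,F)=133/16
iteration 6: select AGKNT,CQ (d=11/2, Q=-357/16); attach at lengths (85/32, 91/32); label the merged cluster ACGKNQT
  updated: d(ACGKNQT,F)=181/32
iteration 7: select ACGKNQT,F (d=181/32); attach at lengths (181/64, 181/64); label the merged cluster ACFGKNQT
final tree: ((((A:31/6,T:-13/6):195/32,((G:167/20,K:-47/20):101/32,N:91/32):113/32):85/32,(C:113/24,Q:175/24):91/32):181/64,F:181/64)
total length: 1529/32

1529/32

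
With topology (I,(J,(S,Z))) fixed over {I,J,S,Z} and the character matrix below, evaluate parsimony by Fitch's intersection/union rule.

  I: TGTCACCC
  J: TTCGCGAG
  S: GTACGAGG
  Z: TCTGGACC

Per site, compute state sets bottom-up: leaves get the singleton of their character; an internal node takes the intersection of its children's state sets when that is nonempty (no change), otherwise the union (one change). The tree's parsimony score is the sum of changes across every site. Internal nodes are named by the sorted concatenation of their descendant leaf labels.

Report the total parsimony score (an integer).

site 0, node SZ: S={G} ∪ Z={T} → {G,T} (+1)
site 0, node JSZ: J={T} ∩ SZ={G,T} → {T} (+0)
site 0, node IJSZ: I={T} ∩ JSZ={T} → {T} (+0)
site 1, node SZ: S={T} ∪ Z={C} → {C,T} (+1)
site 1, node JSZ: J={T} ∩ SZ={C,T} → {T} (+0)
site 1, node IJSZ: I={G} ∪ JSZ={T} → {G,T} (+1)
site 2, node SZ: S={A} ∪ Z={T} → {A,T} (+1)
site 2, node JSZ: J={C} ∪ SZ={A,T} → {A,C,T} (+1)
site 2, node IJSZ: I={T} ∩ JSZ={A,C,T} → {T} (+0)
site 3, node SZ: S={C} ∪ Z={G} → {C,G} (+1)
site 3, node JSZ: J={G} ∩ SZ={C,G} → {G} (+0)
site 3, node IJSZ: I={C} ∪ JSZ={G} → {C,G} (+1)
site 4, node SZ: S={G} ∩ Z={G} → {G} (+0)
site 4, node JSZ: J={C} ∪ SZ={G} → {C,G} (+1)
site 4, node IJSZ: I={A} ∪ JSZ={C,G} → {A,C,G} (+1)
site 5, node SZ: S={A} ∩ Z={A} → {A} (+0)
site 5, node JSZ: J={G} ∪ SZ={A} → {A,G} (+1)
site 5, node IJSZ: I={C} ∪ JSZ={A,G} → {A,C,G} (+1)
site 6, node SZ: S={G} ∪ Z={C} → {C,G} (+1)
site 6, node JSZ: J={A} ∪ SZ={C,G} → {A,C,G} (+1)
site 6, node IJSZ: I={C} ∩ JSZ={A,C,G} → {C} (+0)
site 7, node SZ: S={G} ∪ Z={C} → {C,G} (+1)
site 7, node JSZ: J={G} ∩ SZ={C,G} → {G} (+0)
site 7, node IJSZ: I={C} ∪ JSZ={G} → {C,G} (+1)
per-site changes: [1, 2, 2, 2, 2, 2, 2, 2]; total = 15

15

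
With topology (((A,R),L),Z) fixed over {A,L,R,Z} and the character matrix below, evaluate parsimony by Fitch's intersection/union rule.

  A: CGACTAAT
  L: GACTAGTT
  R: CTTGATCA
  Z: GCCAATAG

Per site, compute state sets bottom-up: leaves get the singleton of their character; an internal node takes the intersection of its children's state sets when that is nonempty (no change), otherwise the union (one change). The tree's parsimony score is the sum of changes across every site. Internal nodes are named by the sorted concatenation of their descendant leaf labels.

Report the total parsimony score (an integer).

16

site 0, node AR: A={C} ∩ R={C} → {C} (+0)
site 0, node ALR: AR={C} ∪ L={G} → {C,G} (+1)
site 0, node ALRZ: ALR={C,G} ∩ Z={G} → {G} (+0)
site 1, node AR: A={G} ∪ R={T} → {G,T} (+1)
site 1, node ALR: AR={G,T} ∪ L={A} → {A,G,T} (+1)
site 1, node ALRZ: ALR={A,G,T} ∪ Z={C} → {A,C,G,T} (+1)
site 2, node AR: A={A} ∪ R={T} → {A,T} (+1)
site 2, node ALR: AR={A,T} ∪ L={C} → {A,C,T} (+1)
site 2, node ALRZ: ALR={A,C,T} ∩ Z={C} → {C} (+0)
site 3, node AR: A={C} ∪ R={G} → {C,G} (+1)
site 3, node ALR: AR={C,G} ∪ L={T} → {C,G,T} (+1)
site 3, node ALRZ: ALR={C,G,T} ∪ Z={A} → {A,C,G,T} (+1)
site 4, node AR: A={T} ∪ R={A} → {A,T} (+1)
site 4, node ALR: AR={A,T} ∩ L={A} → {A} (+0)
site 4, node ALRZ: ALR={A} ∩ Z={A} → {A} (+0)
site 5, node AR: A={A} ∪ R={T} → {A,T} (+1)
site 5, node ALR: AR={A,T} ∪ L={G} → {A,G,T} (+1)
site 5, node ALRZ: ALR={A,G,T} ∩ Z={T} → {T} (+0)
site 6, node AR: A={A} ∪ R={C} → {A,C} (+1)
site 6, node ALR: AR={A,C} ∪ L={T} → {A,C,T} (+1)
site 6, node ALRZ: ALR={A,C,T} ∩ Z={A} → {A} (+0)
site 7, node AR: A={T} ∪ R={A} → {A,T} (+1)
site 7, node ALR: AR={A,T} ∩ L={T} → {T} (+0)
site 7, node ALRZ: ALR={T} ∪ Z={G} → {G,T} (+1)
per-site changes: [1, 3, 2, 3, 1, 2, 2, 2]; total = 16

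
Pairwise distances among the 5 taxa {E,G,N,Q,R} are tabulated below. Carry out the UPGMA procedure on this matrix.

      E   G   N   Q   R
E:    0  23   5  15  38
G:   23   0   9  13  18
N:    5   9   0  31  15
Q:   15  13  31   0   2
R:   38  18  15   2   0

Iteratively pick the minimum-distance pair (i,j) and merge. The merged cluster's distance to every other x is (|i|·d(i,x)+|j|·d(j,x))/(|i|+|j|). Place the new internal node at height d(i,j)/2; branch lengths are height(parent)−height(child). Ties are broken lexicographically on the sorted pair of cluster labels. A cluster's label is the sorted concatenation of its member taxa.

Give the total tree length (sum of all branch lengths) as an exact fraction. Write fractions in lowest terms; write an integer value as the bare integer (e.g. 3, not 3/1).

step 1: merge (Q,R) at d=2; branch lengths Q→1, R→1; new cluster QR
  updated: d(E,QR)=53/2, d(G,QR)=31/2, d(N,QR)=23
step 2: merge (E,N) at d=5; branch lengths E→5/2, N→5/2; new cluster EN
  updated: d(EN,G)=16, d(EN,QR)=99/4
step 3: merge (G,QR) at d=31/2; branch lengths G→31/4, QR→27/4; new cluster GQR
  updated: d(EN,GQR)=131/6
step 4: merge (EN,GQR) at d=131/6; branch lengths EN→101/12, GQR→19/6; new cluster EGNQR
final tree: ((E:5/2,N:5/2):101/12,(G:31/4,(Q:1,R:1):27/4):19/6)
total length: 397/12

397/12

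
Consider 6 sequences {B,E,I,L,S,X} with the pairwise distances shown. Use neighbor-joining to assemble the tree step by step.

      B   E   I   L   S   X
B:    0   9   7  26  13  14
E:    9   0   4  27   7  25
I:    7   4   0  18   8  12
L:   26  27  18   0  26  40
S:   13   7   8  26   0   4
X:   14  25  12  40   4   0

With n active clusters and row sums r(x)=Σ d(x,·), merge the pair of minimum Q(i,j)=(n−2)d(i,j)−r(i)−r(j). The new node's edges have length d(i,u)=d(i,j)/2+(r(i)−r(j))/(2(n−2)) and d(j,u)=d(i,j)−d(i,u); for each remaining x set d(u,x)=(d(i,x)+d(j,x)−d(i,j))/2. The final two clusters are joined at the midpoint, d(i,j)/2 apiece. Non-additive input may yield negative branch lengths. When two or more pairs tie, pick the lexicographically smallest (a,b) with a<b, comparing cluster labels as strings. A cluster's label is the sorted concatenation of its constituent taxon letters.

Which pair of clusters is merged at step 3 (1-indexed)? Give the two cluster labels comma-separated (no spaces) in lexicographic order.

step 1: merge (S,X) at d=4, Q=-137; branch lengths S→-21/8, X→53/8; new cluster SX
  updated: d(B,SX)=23/2, d(E,SX)=14, d(I,SX)=8, d(L,SX)=31
step 2: merge (I,L) at d=18, Q=-85; branch lengths I→-11/6, L→119/6; new cluster IL
  updated: d(B,IL)=15/2, d(E,IL)=13/2, d(IL,SX)=21/2
step 3: merge (B,SX) at d=23/2, Q=-41; branch lengths B→15/4, SX→31/4; new cluster BSX
  updated: d(BSX,E)=23/4, d(BSX,IL)=13/4
step 4: merge (BSX,E) at d=23/4, Q=-31/2; branch lengths BSX→5/4, E→9/2; new cluster BESX
  updated: d(BESX,IL)=2
step 5: merge (BESX,IL) at d=2; branch lengths BESX→1, IL→1; new cluster BEILSX
final tree: (((B:15/4,(S:-21/8,X:53/8):31/4):5/4,E:9/2):1,(I:-11/6,L:119/6):1)
total length: 165/4

B,SX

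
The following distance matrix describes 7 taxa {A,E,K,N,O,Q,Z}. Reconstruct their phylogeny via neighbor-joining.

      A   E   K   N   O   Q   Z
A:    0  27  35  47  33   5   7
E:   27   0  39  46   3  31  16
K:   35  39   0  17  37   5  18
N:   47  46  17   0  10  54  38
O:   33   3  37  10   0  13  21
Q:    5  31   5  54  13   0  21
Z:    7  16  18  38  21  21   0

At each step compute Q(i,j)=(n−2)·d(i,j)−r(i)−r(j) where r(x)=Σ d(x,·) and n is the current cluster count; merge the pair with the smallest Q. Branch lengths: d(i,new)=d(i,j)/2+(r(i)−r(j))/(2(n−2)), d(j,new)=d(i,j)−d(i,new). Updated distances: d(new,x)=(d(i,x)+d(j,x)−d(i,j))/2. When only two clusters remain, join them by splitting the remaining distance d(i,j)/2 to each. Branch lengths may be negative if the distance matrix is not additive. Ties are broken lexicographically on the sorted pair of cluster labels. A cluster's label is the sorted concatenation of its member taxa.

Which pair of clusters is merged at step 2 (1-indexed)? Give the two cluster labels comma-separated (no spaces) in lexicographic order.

iteration 1: select N,O (d=10, Q=-279); attach at lengths (29/2, -9/2); label the merged cluster NO
  updated: d(A,NO)=35, d(E,NO)=39/2, d(K,NO)=22, d(NO,Q)=57/2, d(NO,Z)=49/2
iteration 2: select K,Q (d=5, Q=-379/2); attach at lengths (97/16, -17/16); label the merged cluster KQ
  updated: d(A,KQ)=35/2, d(E,KQ)=65/2, d(KQ,NO)=91/4, d(KQ,Z)=17
iteration 3: select E,NO (d=39/2, Q=-553/4); attach at lengths (69/8, 87/8); label the merged cluster ENO
  updated: d(A,ENO)=85/4, d(ENO,KQ)=143/8, d(ENO,Z)=21/2
iteration 4: select A,Z (d=7, Q=-265/4); attach at lengths (101/16, 11/16); label the merged cluster AZ
  updated: d(AZ,ENO)=99/8, d(AZ,KQ)=55/4
iteration 5: select AZ,ENO (d=99/8, Q=-44); attach at lengths (33/8, 33/4); label the merged cluster AENOZ
  updated: d(AENOZ,KQ)=77/8
iteration 6: select AENOZ,KQ (d=77/8); attach at lengths (77/16, 77/16); label the merged cluster AEKNOQZ
final tree: (((A:101/16,Z:11/16):33/8,(E:69/8,(N:29/2,O:-9/2):87/8):33/4):77/16,(K:97/16,Q:-17/16):77/16)
total length: 127/2

K,Q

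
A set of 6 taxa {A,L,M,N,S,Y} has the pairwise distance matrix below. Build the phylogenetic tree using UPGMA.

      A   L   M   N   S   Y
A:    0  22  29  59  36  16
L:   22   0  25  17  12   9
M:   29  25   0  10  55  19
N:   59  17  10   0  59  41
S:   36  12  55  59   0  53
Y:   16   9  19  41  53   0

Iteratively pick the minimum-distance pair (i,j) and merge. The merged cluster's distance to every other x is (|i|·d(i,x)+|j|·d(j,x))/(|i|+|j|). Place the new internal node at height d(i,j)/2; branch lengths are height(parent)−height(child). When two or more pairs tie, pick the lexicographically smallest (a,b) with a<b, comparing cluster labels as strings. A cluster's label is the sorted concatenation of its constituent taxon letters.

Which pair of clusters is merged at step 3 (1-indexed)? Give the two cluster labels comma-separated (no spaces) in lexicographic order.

step 1: merge (L,Y) at d=9; branch lengths L→9/2, Y→9/2; new cluster LY
  updated: d(A,LY)=19, d(LY,M)=22, d(LY,N)=29, d(LY,S)=65/2
step 2: merge (M,N) at d=10; branch lengths M→5, N→5; new cluster MN
  updated: d(A,MN)=44, d(LY,MN)=51/2, d(MN,S)=57
step 3: merge (A,LY) at d=19; branch lengths A→19/2, LY→5; new cluster ALY
  updated: d(ALY,MN)=95/3, d(ALY,S)=101/3
step 4: merge (ALY,MN) at d=95/3; branch lengths ALY→19/3, MN→65/6; new cluster ALMNY
  updated: d(ALMNY,S)=43
step 5: merge (ALMNY,S) at d=43; branch lengths ALMNY→17/3, S→43/2; new cluster ALMNSY
final tree: (((A:19/2,(L:9/2,Y:9/2):5):19/3,(M:5,N:5):65/6):17/3,S:43/2)
total length: 467/6

A,LY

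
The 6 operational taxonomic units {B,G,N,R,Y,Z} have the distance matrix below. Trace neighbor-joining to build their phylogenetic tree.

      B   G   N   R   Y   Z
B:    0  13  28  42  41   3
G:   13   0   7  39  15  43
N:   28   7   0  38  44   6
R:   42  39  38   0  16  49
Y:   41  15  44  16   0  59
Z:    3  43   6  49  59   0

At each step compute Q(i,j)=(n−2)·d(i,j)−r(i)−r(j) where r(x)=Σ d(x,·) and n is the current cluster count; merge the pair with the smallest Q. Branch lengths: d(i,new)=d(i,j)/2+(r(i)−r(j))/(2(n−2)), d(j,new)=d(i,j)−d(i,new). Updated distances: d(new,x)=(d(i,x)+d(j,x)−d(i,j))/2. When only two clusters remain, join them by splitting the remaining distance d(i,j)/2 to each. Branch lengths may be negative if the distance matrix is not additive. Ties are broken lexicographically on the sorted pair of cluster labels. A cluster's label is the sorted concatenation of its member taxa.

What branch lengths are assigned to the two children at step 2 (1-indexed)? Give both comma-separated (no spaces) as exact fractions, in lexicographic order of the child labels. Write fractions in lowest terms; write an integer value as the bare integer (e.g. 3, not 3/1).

-23/12,59/12

iteration 1: select R,Y (d=16, Q=-295); attach at lengths (73/8, 55/8); label the merged cluster RY
  updated: d(B,RY)=67/2, d(G,RY)=19, d(N,RY)=33, d(RY,Z)=46
iteration 2: select B,Z (d=3, Q=-333/2); attach at lengths (-23/12, 59/12); label the merged cluster BZ
  updated: d(BZ,G)=53/2, d(BZ,N)=31/2, d(BZ,RY)=153/4
iteration 3: select BZ,N (d=31/2, Q=-419/4); attach at lengths (223/16, 25/16); label the merged cluster BNZ
  updated: d(BNZ,G)=9, d(BNZ,RY)=223/8
iteration 4: select BNZ,G (d=9, Q=-447/8); attach at lengths (143/16, 1/16); label the merged cluster BGNZ
  updated: d(BGNZ,RY)=303/16
iteration 5: select BGNZ,RY (d=303/16); attach at lengths (303/32, 303/32); label the merged cluster BGNRYZ
final tree: ((((B:-23/12,Z:59/12):223/16,N:25/16):143/16,G:1/16):303/32,(R:73/8,Y:55/8):303/32)
total length: 999/16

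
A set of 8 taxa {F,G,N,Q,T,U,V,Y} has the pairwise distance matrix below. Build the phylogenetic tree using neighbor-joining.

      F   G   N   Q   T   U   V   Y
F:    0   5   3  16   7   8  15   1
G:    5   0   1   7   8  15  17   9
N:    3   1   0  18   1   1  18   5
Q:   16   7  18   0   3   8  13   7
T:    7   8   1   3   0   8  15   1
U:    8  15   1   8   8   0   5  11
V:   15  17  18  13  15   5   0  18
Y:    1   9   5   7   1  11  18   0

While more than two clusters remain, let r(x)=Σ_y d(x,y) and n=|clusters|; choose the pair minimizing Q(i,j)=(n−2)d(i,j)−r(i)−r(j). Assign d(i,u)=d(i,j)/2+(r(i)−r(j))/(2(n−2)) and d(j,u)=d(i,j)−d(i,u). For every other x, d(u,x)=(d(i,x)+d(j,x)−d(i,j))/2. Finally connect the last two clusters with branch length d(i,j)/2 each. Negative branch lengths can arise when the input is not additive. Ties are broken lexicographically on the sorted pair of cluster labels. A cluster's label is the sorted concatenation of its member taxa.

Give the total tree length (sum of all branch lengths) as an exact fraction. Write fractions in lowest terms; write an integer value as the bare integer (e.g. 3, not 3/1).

iteration 1: select U,V (d=5, Q=-127); attach at lengths (-5/4, 25/4); label the merged cluster UV
  updated: d(F,UV)=9, d(G,UV)=27/2, d(N,UV)=7, d(Q,UV)=8, d(T,UV)=9, d(UV,Y)=12
iteration 2: select Q,UV (d=8, Q=-155/2); attach at lengths (81/20, 79/20); label the merged cluster QUV
  updated: d(F,QUV)=17/2, d(G,QUV)=25/4, d(N,QUV)=17/2, d(QUV,T)=2, d(QUV,Y)=11/2
iteration 3: select G,N (d=1, Q=-175/4); attach at lengths (59/32, -27/32); label the merged cluster GN
  updated: d(F,GN)=7/2, d(GN,QUV)=55/8, d(GN,T)=4, d(GN,Y)=13/2
iteration 4: select F,Y (d=1, Q=-31); attach at lengths (3/2, -1/2); label the merged cluster FY
  updated: d(FY,GN)=9/2, d(FY,QUV)=13/2, d(FY,T)=7/2
iteration 5: select FY,GN (d=9/2, Q=-167/8); attach at lengths (65/32, 79/32); label the merged cluster FGNY
  updated: d(FGNY,QUV)=71/16, d(FGNY,T)=3/2
iteration 6: select FGNY,QUV (d=71/16, Q=-127/16); attach at lengths (63/32, 79/32); label the merged cluster FGNQUVY
  updated: d(FGNQUVY,T)=-15/32
iteration 7: select FGNQUVY,T (d=-15/32); attach at lengths (-15/64, -15/64); label the merged cluster FGNQTUVY
final tree: ((((F:3/2,Y:-1/2):65/32,(G:59/32,N:-27/32):79/32):63/32,(Q:81/20,(U:-5/4,V:25/4):79/20):79/32):-15/64,T:-15/64)
total length: 751/32

751/32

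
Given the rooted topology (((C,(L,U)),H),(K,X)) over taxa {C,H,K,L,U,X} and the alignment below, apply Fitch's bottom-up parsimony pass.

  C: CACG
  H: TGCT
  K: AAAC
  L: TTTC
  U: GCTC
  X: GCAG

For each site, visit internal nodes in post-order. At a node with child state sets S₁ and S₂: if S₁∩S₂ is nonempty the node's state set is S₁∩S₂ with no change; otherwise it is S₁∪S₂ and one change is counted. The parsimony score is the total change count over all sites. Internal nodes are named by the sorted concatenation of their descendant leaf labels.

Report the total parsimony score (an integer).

13

site 0, node LU: L={T} ∪ U={G} → {G,T} (+1)
site 0, node CLU: C={C} ∪ LU={G,T} → {C,G,T} (+1)
site 0, node CHLU: CLU={C,G,T} ∩ H={T} → {T} (+0)
site 0, node KX: K={A} ∪ X={G} → {A,G} (+1)
site 0, node CHKLUX: CHLU={T} ∪ KX={A,G} → {A,G,T} (+1)
site 1, node LU: L={T} ∪ U={C} → {C,T} (+1)
site 1, node CLU: C={A} ∪ LU={C,T} → {A,C,T} (+1)
site 1, node CHLU: CLU={A,C,T} ∪ H={G} → {A,C,G,T} (+1)
site 1, node KX: K={A} ∪ X={C} → {A,C} (+1)
site 1, node CHKLUX: CHLU={A,C,G,T} ∩ KX={A,C} → {A,C} (+0)
site 2, node LU: L={T} ∩ U={T} → {T} (+0)
site 2, node CLU: C={C} ∪ LU={T} → {C,T} (+1)
site 2, node CHLU: CLU={C,T} ∩ H={C} → {C} (+0)
site 2, node KX: K={A} ∩ X={A} → {A} (+0)
site 2, node CHKLUX: CHLU={C} ∪ KX={A} → {A,C} (+1)
site 3, node LU: L={C} ∩ U={C} → {C} (+0)
site 3, node CLU: C={G} ∪ LU={C} → {C,G} (+1)
site 3, node CHLU: CLU={C,G} ∪ H={T} → {C,G,T} (+1)
site 3, node KX: K={C} ∪ X={G} → {C,G} (+1)
site 3, node CHKLUX: CHLU={C,G,T} ∩ KX={C,G} → {C,G} (+0)
per-site changes: [4, 4, 2, 3]; total = 13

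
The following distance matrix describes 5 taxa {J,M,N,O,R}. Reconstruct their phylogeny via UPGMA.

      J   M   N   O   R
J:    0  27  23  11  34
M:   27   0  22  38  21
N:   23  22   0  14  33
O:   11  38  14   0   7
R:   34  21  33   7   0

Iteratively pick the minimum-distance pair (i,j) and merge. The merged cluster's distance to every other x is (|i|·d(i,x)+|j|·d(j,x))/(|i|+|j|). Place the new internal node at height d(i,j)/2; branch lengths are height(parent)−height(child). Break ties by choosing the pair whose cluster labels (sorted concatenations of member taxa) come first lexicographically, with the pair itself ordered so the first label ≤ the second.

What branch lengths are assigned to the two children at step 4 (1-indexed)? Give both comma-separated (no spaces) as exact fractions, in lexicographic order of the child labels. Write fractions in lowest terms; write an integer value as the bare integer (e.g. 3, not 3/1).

1. join O+R (d=7) ⇒ OR; edges |O|=7/2, |R|=7/2
  updated: d(J,OR)=45/2, d(M,OR)=59/2, d(N,OR)=47/2
2. join M+N (d=22) ⇒ MN; edges |M|=11, |N|=11
  updated: d(J,MN)=25, d(MN,OR)=53/2
3. join J+OR (d=45/2) ⇒ JOR; edges |J|=45/4, |OR|=31/4
  updated: d(JOR,MN)=26
4. join JOR+MN (d=26) ⇒ JMNOR; edges |JOR|=7/4, |MN|=2
final tree: ((J:45/4,(O:7/2,R:7/2):31/4):7/4,(M:11,N:11):2)
total length: 207/4

7/4,2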